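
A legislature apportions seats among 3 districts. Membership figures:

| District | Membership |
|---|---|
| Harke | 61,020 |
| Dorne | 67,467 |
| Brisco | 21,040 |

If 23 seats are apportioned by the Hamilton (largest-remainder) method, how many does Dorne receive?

Total 149527; standard divisor 149527/23 ≈ 6501.174.
Standard quotas: Harke 9.3860, Dorne 10.3777, Brisco 3.2363.
Lower quotas: Harke 9, Dorne 10, Brisco 3 (sum 22, leaving 1 seat).
Remainders in descending order: Harke 0.3860, Dorne 0.3777, Brisco 0.2363.
Largest remainder: Harke receives the extra seat.
Dorne receives 10.

10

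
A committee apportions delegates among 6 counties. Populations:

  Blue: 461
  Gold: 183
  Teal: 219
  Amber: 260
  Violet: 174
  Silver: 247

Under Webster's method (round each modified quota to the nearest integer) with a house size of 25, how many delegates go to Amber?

4

Standard divisor 1544/25 ≈ 61.76; standard quotas: Blue 7.464, Gold 2.963, Teal 3.546, Amber 4.210, Violet 2.817, Silver 3.999.
Rounding to the nearest integer gives Blue 7, Gold 3, Teal 4, Amber 4, Violet 3, Silver 4 — total 25, matching the house size, so no adjustment is needed.
Amber receives 4.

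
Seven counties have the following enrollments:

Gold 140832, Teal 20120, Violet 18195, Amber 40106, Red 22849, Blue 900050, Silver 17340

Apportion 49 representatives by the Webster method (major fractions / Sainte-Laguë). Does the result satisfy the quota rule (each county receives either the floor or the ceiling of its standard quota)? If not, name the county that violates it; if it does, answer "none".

Blue

Standard quotas: Gold 5.952, Teal 0.850, Violet 0.769, Amber 1.695, Red 0.966, Blue 38.036, Silver 0.733.
Webster allocation: Gold 6, Teal 1, Violet 1, Amber 2, Red 1, Blue 37, Silver 1.
Blue has quota 38.036 (lower 38, upper 39) but receives 37 — outside the quota interval.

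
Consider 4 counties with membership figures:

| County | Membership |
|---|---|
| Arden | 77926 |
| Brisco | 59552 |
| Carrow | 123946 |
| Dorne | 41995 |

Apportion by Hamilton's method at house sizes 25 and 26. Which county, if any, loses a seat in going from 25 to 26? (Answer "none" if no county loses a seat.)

Dorne

At 25 seats: Arden 6, Brisco 5, Carrow 10, Dorne 4.
At 26 seats: Arden 7, Brisco 5, Carrow 11, Dorne 3.
Dorne drops from 4 to 3.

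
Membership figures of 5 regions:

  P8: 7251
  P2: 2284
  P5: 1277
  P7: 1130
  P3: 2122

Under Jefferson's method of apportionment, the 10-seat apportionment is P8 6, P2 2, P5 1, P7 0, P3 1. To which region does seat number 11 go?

Priority for the next seat is population ÷ (current seats + 1).
Priorities: P8 1035.857, P2 761.333, P5 638.500, P7 1130.000, P3 1061.000.
Highest priority: P7.

P7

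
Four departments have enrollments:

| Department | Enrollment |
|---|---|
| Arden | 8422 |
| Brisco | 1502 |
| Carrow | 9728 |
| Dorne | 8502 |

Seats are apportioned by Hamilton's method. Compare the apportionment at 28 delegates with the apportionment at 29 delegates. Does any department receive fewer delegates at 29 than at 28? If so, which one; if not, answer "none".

Brisco

At 28 seats: Arden 8, Brisco 2, Carrow 10, Dorne 8.
At 29 seats: Arden 9, Brisco 1, Carrow 10, Dorne 9.
Brisco drops from 2 to 1.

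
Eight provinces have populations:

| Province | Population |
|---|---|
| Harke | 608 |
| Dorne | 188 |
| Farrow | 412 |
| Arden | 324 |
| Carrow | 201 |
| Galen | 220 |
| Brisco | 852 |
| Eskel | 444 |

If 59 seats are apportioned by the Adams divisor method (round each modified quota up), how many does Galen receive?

4

Standard divisor 3249/59 ≈ 55.068; standard quotas: Harke 11.041, Dorne 3.414, Farrow 7.482, Arden 5.884, Carrow 3.650, Galen 3.995, Brisco 15.472, Eskel 8.063.
Rounding up gives 12, 4, 8, 6, 4, 4, 16, 9 = 63 seats, so the divisor must be adjusted.
With modified divisor 60: modified quotas Harke 10.133, Dorne 3.133, Farrow 6.867, Arden 5.400, Carrow 3.350, Galen 3.667, Brisco 14.200, Eskel 7.400.
Rounding up: Harke 11, Dorne 4, Farrow 7, Arden 6, Carrow 4, Galen 4, Brisco 15, Eskel 8 (total 59).
Galen receives 4.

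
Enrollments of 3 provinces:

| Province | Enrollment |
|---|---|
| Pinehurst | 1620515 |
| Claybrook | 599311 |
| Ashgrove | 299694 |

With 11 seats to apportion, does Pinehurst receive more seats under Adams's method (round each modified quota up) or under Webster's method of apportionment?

Adams: Pinehurst 6, Claybrook 3, Ashgrove 2.
Webster: Pinehurst 7, Claybrook 3, Ashgrove 1.
Pinehurst gets 6 under Adams and 7 under Webster.

Webster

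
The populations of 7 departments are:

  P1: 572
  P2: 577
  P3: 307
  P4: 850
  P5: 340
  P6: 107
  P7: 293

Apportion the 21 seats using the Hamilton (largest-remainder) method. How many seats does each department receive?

P1: 4, P2: 4, P3: 2, P4: 6, P5: 2, P6: 1, P7: 2

Total 3046; standard divisor 3046/21 ≈ 145.048.
Standard quotas: P1 3.944, P2 3.978, P3 2.117, P4 5.860, P5 2.344, P6 0.738, P7 2.020.
Lower quotas: P1 3, P2 3, P3 2, P4 5, P5 2, P6 0, P7 2 (sum 17, leaving 4 seats).
Remainders in descending order: P2 0.978, P1 0.944, P4 0.860, P6 0.738, P5 0.344, P3 0.117, P7 0.020.
Largest remainders: P2, P1, P4, P6 receive the extra seats.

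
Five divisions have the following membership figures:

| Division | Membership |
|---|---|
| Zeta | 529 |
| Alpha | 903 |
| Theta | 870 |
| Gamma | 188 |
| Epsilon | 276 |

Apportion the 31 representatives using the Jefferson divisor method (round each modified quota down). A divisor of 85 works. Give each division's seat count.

With modified divisor 85: modified quotas Zeta 6.224, Alpha 10.624, Theta 10.235, Gamma 2.212, Epsilon 3.247.
Rounding down: Zeta 6, Alpha 10, Theta 10, Gamma 2, Epsilon 3 (total 31).

Zeta 6; Alpha 10; Theta 10; Gamma 2; Epsilon 3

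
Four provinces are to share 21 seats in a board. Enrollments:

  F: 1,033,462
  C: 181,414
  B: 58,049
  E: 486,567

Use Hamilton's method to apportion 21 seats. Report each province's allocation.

F: 12, C: 2, B: 1, E: 6

Total 1759492; standard divisor 1759492/21 ≈ 83785.333.
Standard quotas: F 12.3346, C 2.1652, B 0.6928, E 5.8073.
Lower quotas: F 12, C 2, B 0, E 5 (sum 19, leaving 2 seats).
Remainders in descending order: E 0.8073, B 0.6928, F 0.3346, C 0.1652.
Largest remainders: E, B receive the extra seats.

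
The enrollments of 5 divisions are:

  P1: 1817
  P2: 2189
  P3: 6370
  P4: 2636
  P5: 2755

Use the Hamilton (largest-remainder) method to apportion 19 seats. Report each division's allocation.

Total 15767; standard divisor 15767/19 ≈ 829.842.
Standard quotas: P1 2.1896, P2 2.6379, P3 7.6762, P4 3.1765, P5 3.3199.
Lower quotas: P1 2, P2 2, P3 7, P4 3, P5 3 (sum 17, leaving 2 seats).
Remainders in descending order: P3 0.6762, P2 0.6379, P5 0.3199, P1 0.1896, P4 0.1765.
The surplus seats go to P3, P2.

P1: 2, P2: 3, P3: 8, P4: 3, P5: 3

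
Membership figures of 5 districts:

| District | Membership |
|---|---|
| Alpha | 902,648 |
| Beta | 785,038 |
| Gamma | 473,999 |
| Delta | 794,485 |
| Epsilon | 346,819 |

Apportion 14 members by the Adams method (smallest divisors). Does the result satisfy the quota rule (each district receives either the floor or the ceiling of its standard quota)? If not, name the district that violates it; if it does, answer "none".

Standard quotas: Alpha 3.826, Beta 3.327, Gamma 2.009, Delta 3.367, Epsilon 1.470.
Adams allocation: Alpha 4, Beta 3, Gamma 2, Delta 3, Epsilon 2.
Every allocation lies between the lower and upper quota.

none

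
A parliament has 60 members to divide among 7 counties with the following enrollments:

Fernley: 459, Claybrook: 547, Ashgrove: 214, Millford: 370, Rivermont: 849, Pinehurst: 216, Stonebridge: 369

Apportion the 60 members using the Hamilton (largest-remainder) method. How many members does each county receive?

Fernley 9, Claybrook 11, Ashgrove 4, Millford 8, Rivermont 17, Pinehurst 4, Stonebridge 7

Standard divisor: 3024 ÷ 60 ≈ 50.4.
Standard quotas: Fernley 9.107, Claybrook 10.853, Ashgrove 4.246, Millford 7.341, Rivermont 16.845, Pinehurst 4.286, Stonebridge 7.321.
Lower quotas: Fernley 9, Claybrook 10, Ashgrove 4, Millford 7, Rivermont 16, Pinehurst 4, Stonebridge 7 (sum 57, leaving 3 seats).
Remainders in descending order: Claybrook 0.853, Rivermont 0.845, Millford 0.341, Stonebridge 0.321, Pinehurst 0.286, Ashgrove 0.246, Fernley 0.107.
The surplus seats go to Claybrook, Rivermont, Millford.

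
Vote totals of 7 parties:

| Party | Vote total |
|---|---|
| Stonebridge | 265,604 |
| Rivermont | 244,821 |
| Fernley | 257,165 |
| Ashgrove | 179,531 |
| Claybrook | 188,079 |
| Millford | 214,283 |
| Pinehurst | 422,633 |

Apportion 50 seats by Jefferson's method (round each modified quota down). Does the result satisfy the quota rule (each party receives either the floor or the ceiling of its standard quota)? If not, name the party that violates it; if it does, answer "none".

none

Standard quotas: Stonebridge 7.494, Rivermont 6.908, Fernley 7.256, Ashgrove 5.065, Claybrook 5.307, Millford 6.046, Pinehurst 11.925.
Jefferson allocation: Stonebridge 8, Rivermont 7, Fernley 7, Ashgrove 5, Claybrook 5, Millford 6, Pinehurst 12.
Every allocation lies between the lower and upper quota.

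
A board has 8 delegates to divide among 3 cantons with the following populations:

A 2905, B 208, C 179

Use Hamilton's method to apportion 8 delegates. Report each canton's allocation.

A=7, B=1, C=0

Standard divisor: 3292 ÷ 8 ≈ 411.5.
Standard quotas: A 7.060, B 0.505, C 0.435.
Lower quotas: A 7, B 0, C 0 (sum 7, leaving 1 seat).
Remainders in descending order: B 0.505, C 0.435, A 0.060.
The surplus seat goes to B.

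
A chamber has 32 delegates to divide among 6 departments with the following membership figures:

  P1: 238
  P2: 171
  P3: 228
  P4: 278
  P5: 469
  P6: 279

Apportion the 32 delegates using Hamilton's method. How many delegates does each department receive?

P1 5; P2 3; P3 5; P4 5; P5 9; P6 5

The standard divisor is 1663/32 ≈ 51.969.
Standard quotas: P1 4.580, P2 3.290, P3 4.387, P4 5.349, P5 9.025, P6 5.369.
Lower quotas: P1 4, P2 3, P3 4, P4 5, P5 9, P6 5 (sum 30, leaving 2 seats).
Remainders in descending order: P1 0.580, P3 0.387, P6 0.369, P4 0.349, P2 0.290, P5 0.025.
The surplus seats go to P1, P3.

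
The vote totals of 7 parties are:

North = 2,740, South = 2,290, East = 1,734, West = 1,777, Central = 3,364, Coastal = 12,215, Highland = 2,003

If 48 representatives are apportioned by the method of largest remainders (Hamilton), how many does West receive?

Standard divisor: 26123 ÷ 48 ≈ 544.229.
Standard quotas: North 5.0346, South 4.2078, East 3.1862, West 3.2652, Central 6.1812, Coastal 22.4446, Highland 3.6804.
Lower quotas: North 5, South 4, East 3, West 3, Central 6, Coastal 22, Highland 3 (sum 46, leaving 2 seats).
Remainders in descending order: Highland 0.6804, Coastal 0.4446, West 0.2652, South 0.2078, East 0.1862, Central 0.1812, North 0.0346.
Largest remainders: Highland, Coastal receive the extra seats.
West receives 3.

3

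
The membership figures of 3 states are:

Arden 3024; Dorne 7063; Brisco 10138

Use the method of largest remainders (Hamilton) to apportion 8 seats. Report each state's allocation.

Arden: 1, Dorne: 3, Brisco: 4

Standard divisor: 20225 ÷ 8 ≈ 2528.125.
Standard quotas: Arden 1.1961, Dorne 2.7938, Brisco 4.0101.
Lower quotas: Arden 1, Dorne 2, Brisco 4 (sum 7, leaving 1 seat).
Remainders in descending order: Dorne 0.7938, Arden 0.1961, Brisco 0.0101.
Largest remainder: Dorne receives the extra seat.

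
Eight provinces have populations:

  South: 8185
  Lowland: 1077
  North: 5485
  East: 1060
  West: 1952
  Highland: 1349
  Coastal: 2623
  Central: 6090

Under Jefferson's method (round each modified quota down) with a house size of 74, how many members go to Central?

Standard divisor 27821/74 ≈ 375.959; standard quotas: South 21.771, Lowland 2.865, North 14.589, East 2.819, West 5.192, Highland 3.588, Coastal 6.977, Central 16.199.
Rounding down gives 21, 2, 14, 2, 5, 3, 6, 16 = 69 seats, so the divisor must be adjusted.
With modified divisor 356.58: modified quotas South 22.954, Lowland 3.020, North 15.382, East 2.973, West 5.474, Highland 3.783, Coastal 7.356, Central 17.079.
Rounding down: South 22, Lowland 3, North 15, East 2, West 5, Highland 3, Coastal 7, Central 17 (total 74).
Central receives 17.

17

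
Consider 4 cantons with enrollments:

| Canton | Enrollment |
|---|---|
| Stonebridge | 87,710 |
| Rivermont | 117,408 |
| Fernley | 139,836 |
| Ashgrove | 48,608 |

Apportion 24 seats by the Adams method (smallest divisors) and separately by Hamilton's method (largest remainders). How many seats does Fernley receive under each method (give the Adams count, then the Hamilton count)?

8 and 9

Adams: Stonebridge 6, Rivermont 7, Fernley 8, Ashgrove 3.
Hamilton: Stonebridge 5, Rivermont 7, Fernley 9, Ashgrove 3.
Fernley gets 8 under Adams and 9 under Hamilton.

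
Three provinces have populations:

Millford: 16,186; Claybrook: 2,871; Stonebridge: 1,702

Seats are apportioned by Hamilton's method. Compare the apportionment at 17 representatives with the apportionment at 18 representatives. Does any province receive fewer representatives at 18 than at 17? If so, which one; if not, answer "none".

Stonebridge

At 17 seats: Millford 13, Claybrook 2, Stonebridge 2.
At 18 seats: Millford 14, Claybrook 3, Stonebridge 1.
Stonebridge drops from 2 to 1.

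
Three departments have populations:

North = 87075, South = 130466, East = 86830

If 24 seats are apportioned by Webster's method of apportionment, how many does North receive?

Standard divisor 304371/24 ≈ 12682.125; standard quotas: North 6.866, South 10.287, East 6.847.
Rounding to the nearest integer gives North 7, South 10, East 7 — total 24, matching the house size, so no adjustment is needed.
North receives 7.

7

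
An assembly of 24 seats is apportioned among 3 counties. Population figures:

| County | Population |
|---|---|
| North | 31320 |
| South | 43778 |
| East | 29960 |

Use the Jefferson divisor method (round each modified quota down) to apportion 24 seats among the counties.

Standard divisor 105058/24 ≈ 4377.417; standard quotas: North 7.155, South 10.001, East 6.844.
Rounding down gives 7, 10, 6 = 23 seats, so the divisor must be adjusted.
With modified divisor 4100: modified quotas North 7.639, South 10.678, East 7.307.
Rounding down: North 7, South 10, East 7 (total 24).

North 7, South 10, East 7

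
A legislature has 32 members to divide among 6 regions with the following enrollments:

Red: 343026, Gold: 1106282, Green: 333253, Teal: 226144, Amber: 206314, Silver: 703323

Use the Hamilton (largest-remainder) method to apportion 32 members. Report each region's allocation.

Standard divisor: 2918342 ÷ 32 ≈ 91198.188.
Standard quotas: Red 3.7613, Gold 12.1305, Green 3.6542, Teal 2.4797, Amber 2.2623, Silver 7.7120.
Lower quotas: Red 3, Gold 12, Green 3, Teal 2, Amber 2, Silver 7 (sum 29, leaving 3 seats).
Remainders in descending order: Red 0.7613, Silver 0.7120, Green 0.6542, Teal 0.4797, Amber 0.2623, Gold 0.1305.
The surplus seats go to Red, Silver, Green.

Red 4, Gold 12, Green 4, Teal 2, Amber 2, Silver 8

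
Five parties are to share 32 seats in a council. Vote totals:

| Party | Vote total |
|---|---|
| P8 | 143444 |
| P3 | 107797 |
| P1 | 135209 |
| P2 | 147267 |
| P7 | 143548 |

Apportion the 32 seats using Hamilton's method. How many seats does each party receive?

P8 7; P3 5; P1 6; P2 7; P7 7

Standard divisor: 677265 ÷ 32 ≈ 21164.531.
Standard quotas: P8 6.7776, P3 5.0933, P1 6.3885, P2 6.9582, P7 6.7825.
Lower quotas: P8 6, P3 5, P1 6, P2 6, P7 6 (sum 29, leaving 3 seats).
Remainders in descending order: P2 0.9582, P7 0.7825, P8 0.7776, P1 0.3885, P3 0.0933.
The surplus seats go to P2, P7, P8.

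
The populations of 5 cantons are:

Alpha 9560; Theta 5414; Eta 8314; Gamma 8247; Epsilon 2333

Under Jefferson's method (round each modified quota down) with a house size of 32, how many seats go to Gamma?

Standard divisor 33868/32 ≈ 1058.375; standard quotas: Alpha 9.033, Theta 5.115, Eta 7.855, Gamma 7.792, Epsilon 2.204.
Rounding down gives 9, 5, 7, 7, 2 = 30 seats, so the divisor must be adjusted.
With modified divisor 1000: modified quotas Alpha 9.560, Theta 5.414, Eta 8.314, Gamma 8.247, Epsilon 2.333.
Rounding down: Alpha 9, Theta 5, Eta 8, Gamma 8, Epsilon 2 (total 32).
Gamma receives 8.

8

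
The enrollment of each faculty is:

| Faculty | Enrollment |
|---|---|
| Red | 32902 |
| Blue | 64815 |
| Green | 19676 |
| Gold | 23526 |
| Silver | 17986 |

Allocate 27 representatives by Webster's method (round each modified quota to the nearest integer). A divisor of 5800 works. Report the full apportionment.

With modified divisor 5800: modified quotas Red 5.673, Blue 11.175, Green 3.392, Gold 4.056, Silver 3.101.
Rounding to the nearest integer: Red 6, Blue 11, Green 3, Gold 4, Silver 3 (total 27).

Red=6, Blue=11, Green=3, Gold=4, Silver=3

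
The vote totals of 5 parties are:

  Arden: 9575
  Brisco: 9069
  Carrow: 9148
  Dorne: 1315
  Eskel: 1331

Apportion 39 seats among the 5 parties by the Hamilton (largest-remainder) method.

The standard divisor is 30438/39 ≈ 780.462.
Standard quotas: Arden 12.2684, Brisco 11.6200, Carrow 11.7213, Dorne 1.6849, Eskel 1.7054.
Lower quotas: Arden 12, Brisco 11, Carrow 11, Dorne 1, Eskel 1 (sum 36, leaving 3 seats).
Remainders in descending order: Carrow 0.7213, Eskel 0.7054, Dorne 0.6849, Brisco 0.6200, Arden 0.2684.
Largest remainders: Carrow, Eskel, Dorne receive the extra seats.

Arden: 12, Brisco: 11, Carrow: 12, Dorne: 2, Eskel: 2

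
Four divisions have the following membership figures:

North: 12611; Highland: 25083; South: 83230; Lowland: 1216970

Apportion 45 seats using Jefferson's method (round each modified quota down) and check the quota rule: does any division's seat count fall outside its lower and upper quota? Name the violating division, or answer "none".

Lowland

Standard quotas: North 0.424, Highland 0.844, South 2.799, Lowland 40.933.
Jefferson allocation: North 0, Highland 0, South 2, Lowland 43.
Lowland has quota 40.933 (lower 40, upper 41) but receives 43 — outside the quota interval.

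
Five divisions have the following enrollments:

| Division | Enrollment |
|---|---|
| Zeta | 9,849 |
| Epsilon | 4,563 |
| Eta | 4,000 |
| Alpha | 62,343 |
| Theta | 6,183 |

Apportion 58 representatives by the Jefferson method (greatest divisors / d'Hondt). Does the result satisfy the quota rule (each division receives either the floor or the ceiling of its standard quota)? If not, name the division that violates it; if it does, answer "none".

Alpha

Standard quotas: Zeta 6.571, Epsilon 3.044, Eta 2.669, Alpha 41.592, Theta 4.125.
Jefferson allocation: Zeta 6, Epsilon 3, Eta 2, Alpha 43, Theta 4.
Alpha has quota 41.592 (lower 41, upper 42) but receives 43 — outside the quota interval.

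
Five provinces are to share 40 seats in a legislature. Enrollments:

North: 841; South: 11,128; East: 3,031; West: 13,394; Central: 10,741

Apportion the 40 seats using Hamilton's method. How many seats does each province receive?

Total 39135; standard divisor 39135/40 ≈ 978.375.
Standard quotas: North 0.8596, South 11.3740, East 3.0980, West 13.6900, Central 10.9784.
Lower quotas: North 0, South 11, East 3, West 13, Central 10 (sum 37, leaving 3 seats).
Remainders in descending order: Central 0.9784, North 0.8596, West 0.6900, South 0.3740, East 0.0980.
Largest remainders: Central, North, West receive the extra seats.

North 1, South 11, East 3, West 14, Central 11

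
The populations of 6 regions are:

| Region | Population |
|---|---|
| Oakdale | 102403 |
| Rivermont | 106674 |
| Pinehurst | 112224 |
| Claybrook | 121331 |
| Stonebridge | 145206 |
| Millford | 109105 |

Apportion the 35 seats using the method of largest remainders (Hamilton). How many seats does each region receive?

Standard divisor: 696943 ÷ 35 ≈ 19912.657.
Standard quotas: Oakdale 5.1426, Rivermont 5.3571, Pinehurst 5.6358, Claybrook 6.0932, Stonebridge 7.2921, Millford 5.4792.
Lower quotas: Oakdale 5, Rivermont 5, Pinehurst 5, Claybrook 6, Stonebridge 7, Millford 5 (sum 33, leaving 2 seats).
Remainders in descending order: Pinehurst 0.6358, Millford 0.4792, Rivermont 0.3571, Stonebridge 0.2921, Oakdale 0.1426, Claybrook 0.0932.
Largest remainders: Pinehurst, Millford receive the extra seats.

Oakdale 5; Rivermont 5; Pinehurst 6; Claybrook 6; Stonebridge 7; Millford 6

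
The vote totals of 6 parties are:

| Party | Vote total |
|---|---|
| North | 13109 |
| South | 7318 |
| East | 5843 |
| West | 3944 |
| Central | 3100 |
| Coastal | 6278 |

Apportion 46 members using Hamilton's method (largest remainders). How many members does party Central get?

4

The standard divisor is 39592/46 ≈ 860.696.
Standard quotas: North 15.2307, South 8.5024, East 6.7887, West 4.5823, Central 3.6017, Coastal 7.2941.
Lower quotas: North 15, South 8, East 6, West 4, Central 3, Coastal 7 (sum 43, leaving 3 seats).
Remainders in descending order: East 0.7887, Central 0.6017, West 0.5823, South 0.5024, Coastal 0.2941, North 0.2307.
The surplus seats go to East, Central, West.
Central receives 4.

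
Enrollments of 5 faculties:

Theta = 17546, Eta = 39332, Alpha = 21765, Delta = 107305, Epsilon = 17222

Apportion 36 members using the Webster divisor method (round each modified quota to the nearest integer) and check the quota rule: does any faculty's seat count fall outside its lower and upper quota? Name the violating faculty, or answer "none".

Standard quotas: Theta 3.109, Eta 6.969, Alpha 3.857, Delta 19.014, Epsilon 3.052.
Webster allocation: Theta 3, Eta 7, Alpha 4, Delta 19, Epsilon 3.
Every allocation lies between the lower and upper quota.

none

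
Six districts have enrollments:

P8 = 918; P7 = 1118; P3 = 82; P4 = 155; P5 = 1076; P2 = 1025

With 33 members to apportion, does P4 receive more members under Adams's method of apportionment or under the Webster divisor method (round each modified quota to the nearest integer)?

Adams: P8 7, P7 8, P3 1, P4 2, P5 8, P2 7.
Webster: P8 7, P7 8, P3 1, P4 1, P5 8, P2 8.
P4 gets 2 under Adams and 1 under Webster.

Adams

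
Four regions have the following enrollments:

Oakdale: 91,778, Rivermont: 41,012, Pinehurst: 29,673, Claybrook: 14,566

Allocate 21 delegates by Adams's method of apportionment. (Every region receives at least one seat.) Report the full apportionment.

Standard divisor 177029/21 ≈ 8429.952; standard quotas: Oakdale 10.887, Rivermont 4.865, Pinehurst 3.520, Claybrook 1.728.
Rounding up gives 11, 5, 4, 2 = 22 seats, so the divisor must be adjusted.
With modified divisor 9500: modified quotas Oakdale 9.661, Rivermont 4.317, Pinehurst 3.123, Claybrook 1.533.
Rounding up: Oakdale 10, Rivermont 5, Pinehurst 4, Claybrook 2 (total 21).

Oakdale 10, Rivermont 5, Pinehurst 4, Claybrook 2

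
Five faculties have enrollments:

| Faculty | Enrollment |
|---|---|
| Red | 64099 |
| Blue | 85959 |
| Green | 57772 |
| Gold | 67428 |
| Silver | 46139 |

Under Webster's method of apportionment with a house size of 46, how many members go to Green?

8

Standard divisor 321397/46 ≈ 6986.891; standard quotas: Red 9.174, Blue 12.303, Green 8.269, Gold 9.651, Silver 6.604.
Rounding to the nearest integer gives Red 9, Blue 12, Green 8, Gold 10, Silver 7 — total 46, matching the house size, so no adjustment is needed.
Green receives 8.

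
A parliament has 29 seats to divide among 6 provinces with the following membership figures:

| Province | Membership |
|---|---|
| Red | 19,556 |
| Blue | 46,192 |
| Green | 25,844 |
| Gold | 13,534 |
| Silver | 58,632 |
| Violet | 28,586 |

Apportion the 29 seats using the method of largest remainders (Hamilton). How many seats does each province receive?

Standard divisor: 192344 ÷ 29 ≈ 6632.552.
Standard quotas: Red 2.9485, Blue 6.9644, Green 3.8965, Gold 2.0405, Silver 8.8400, Violet 4.3100.
Lower quotas: Red 2, Blue 6, Green 3, Gold 2, Silver 8, Violet 4 (sum 25, leaving 4 seats).
Remainders in descending order: Blue 0.9644, Red 0.9485, Green 0.8965, Silver 0.8400, Violet 0.3100, Gold 0.0405.
The surplus seats go to Blue, Red, Green, Silver.

Red 3, Blue 7, Green 4, Gold 2, Silver 9, Violet 4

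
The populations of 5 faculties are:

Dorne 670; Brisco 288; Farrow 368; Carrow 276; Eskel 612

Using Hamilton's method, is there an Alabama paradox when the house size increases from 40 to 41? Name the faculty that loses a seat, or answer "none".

At 40 seats: Dorne 12, Brisco 5, Farrow 7, Carrow 5, Eskel 11.
At 41 seats: Dorne 13, Brisco 5, Farrow 7, Carrow 5, Eskel 11.
No faculty's allocation decreased.

none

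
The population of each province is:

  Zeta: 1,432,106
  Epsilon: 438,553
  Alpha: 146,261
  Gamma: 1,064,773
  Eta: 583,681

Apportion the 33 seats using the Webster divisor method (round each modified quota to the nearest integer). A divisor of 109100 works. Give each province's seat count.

With modified divisor 109100: modified quotas Zeta 13.127, Epsilon 4.020, Alpha 1.341, Gamma 9.760, Eta 5.350.
Rounding to the nearest integer: Zeta 13, Epsilon 4, Alpha 1, Gamma 10, Eta 5 (total 33).

Zeta: 13; Epsilon: 4; Alpha: 1; Gamma: 10; Eta: 5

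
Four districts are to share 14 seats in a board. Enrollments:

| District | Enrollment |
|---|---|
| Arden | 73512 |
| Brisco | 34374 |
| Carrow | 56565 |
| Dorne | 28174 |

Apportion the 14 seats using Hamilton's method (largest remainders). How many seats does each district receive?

Standard divisor: 192625 ÷ 14 ≈ 13758.929.
Standard quotas: Arden 5.3429, Brisco 2.4983, Carrow 4.1111, Dorne 2.0477.
Lower quotas: Arden 5, Brisco 2, Carrow 4, Dorne 2 (sum 13, leaving 1 seat).
Remainders in descending order: Brisco 0.4983, Arden 0.3429, Carrow 0.1111, Dorne 0.0477.
Largest remainder: Brisco receives the extra seat.

Arden=5; Brisco=3; Carrow=4; Dorne=2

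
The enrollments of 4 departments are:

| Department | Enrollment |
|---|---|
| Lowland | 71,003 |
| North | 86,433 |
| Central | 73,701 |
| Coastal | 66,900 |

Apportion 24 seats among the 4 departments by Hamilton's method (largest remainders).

Lowland=6, North=7, Central=6, Coastal=5

Total 298037; standard divisor 298037/24 ≈ 12418.208.
Standard quotas: Lowland 5.7177, North 6.9602, Central 5.9349, Coastal 5.3873.
Lower quotas: Lowland 5, North 6, Central 5, Coastal 5 (sum 21, leaving 3 seats).
Remainders in descending order: North 0.9602, Central 0.9349, Lowland 0.7177, Coastal 0.3873.
The surplus seats go to North, Central, Lowland.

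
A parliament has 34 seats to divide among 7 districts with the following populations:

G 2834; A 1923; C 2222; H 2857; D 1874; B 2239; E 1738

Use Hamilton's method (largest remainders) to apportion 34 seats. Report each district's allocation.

G=6, A=4, C=5, H=6, D=4, B=5, E=4

Standard divisor: 15687 ÷ 34 ≈ 461.382.
Standard quotas: G 6.142, A 4.168, C 4.816, H 6.192, D 4.062, B 4.853, E 3.767.
Lower quotas: G 6, A 4, C 4, H 6, D 4, B 4, E 3 (sum 31, leaving 3 seats).
Remainders in descending order: B 0.853, C 0.816, E 0.767, H 0.192, A 0.168, G 0.142, D 0.062.
The surplus seats go to B, C, E.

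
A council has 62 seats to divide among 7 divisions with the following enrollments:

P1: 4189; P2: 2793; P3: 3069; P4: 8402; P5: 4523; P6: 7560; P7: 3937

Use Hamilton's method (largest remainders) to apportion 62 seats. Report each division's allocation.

Total 34473; standard divisor 34473/62 ≈ 556.016.
Standard quotas: P1 7.5340, P2 5.0232, P3 5.5196, P4 15.1111, P5 8.1347, P6 13.5967, P7 7.0807.
Lower quotas: P1 7, P2 5, P3 5, P4 15, P5 8, P6 13, P7 7 (sum 60, leaving 2 seats).
Remainders in descending order: P6 0.5967, P1 0.5340, P3 0.5196, P5 0.1347, P4 0.1111, P7 0.0807, P2 0.0232.
Largest remainders: P6, P1 receive the extra seats.

P1=8, P2=5, P3=5, P4=15, P5=8, P6=14, P7=7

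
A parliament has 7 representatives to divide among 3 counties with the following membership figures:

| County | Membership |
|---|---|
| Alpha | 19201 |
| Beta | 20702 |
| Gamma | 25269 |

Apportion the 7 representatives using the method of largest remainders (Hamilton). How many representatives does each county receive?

Alpha 2; Beta 2; Gamma 3

Standard divisor: 65172 ÷ 7 ≈ 9310.286.
Standard quotas: Alpha 2.0623, Beta 2.2236, Gamma 2.7141.
Lower quotas: Alpha 2, Beta 2, Gamma 2 (sum 6, leaving 1 seat).
Remainders in descending order: Gamma 0.7141, Beta 0.2236, Alpha 0.0623.
The surplus seat goes to Gamma.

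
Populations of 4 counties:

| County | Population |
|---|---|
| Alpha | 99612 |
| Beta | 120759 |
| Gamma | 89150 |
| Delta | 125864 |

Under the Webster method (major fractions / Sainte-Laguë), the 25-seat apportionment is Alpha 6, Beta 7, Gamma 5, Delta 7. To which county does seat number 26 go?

Priority for the next seat is population ÷ (current seats + 0.5).
Priorities: Alpha 15324.923, Beta 16101.200, Gamma 16209.091, Delta 16781.867.
Highest priority: Delta.

Delta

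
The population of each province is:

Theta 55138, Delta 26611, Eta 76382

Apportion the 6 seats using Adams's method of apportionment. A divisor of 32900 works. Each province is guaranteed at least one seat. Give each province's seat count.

Theta=2, Delta=1, Eta=3

With modified divisor 32900: modified quotas Theta 1.676, Delta 0.809, Eta 2.322.
Rounding up: Theta 2, Delta 1, Eta 3 (total 6).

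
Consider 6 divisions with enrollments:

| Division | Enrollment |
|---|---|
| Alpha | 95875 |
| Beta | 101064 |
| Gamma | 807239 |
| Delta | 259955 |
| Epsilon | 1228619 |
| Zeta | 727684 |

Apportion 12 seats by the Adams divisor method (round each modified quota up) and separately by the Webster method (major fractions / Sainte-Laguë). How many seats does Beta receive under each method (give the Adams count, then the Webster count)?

1 and 0

Adams: Alpha 1, Beta 1, Gamma 3, Delta 1, Epsilon 4, Zeta 2.
Webster: Alpha 0, Beta 0, Gamma 3, Delta 1, Epsilon 5, Zeta 3.
Beta gets 1 under Adams and 0 under Webster.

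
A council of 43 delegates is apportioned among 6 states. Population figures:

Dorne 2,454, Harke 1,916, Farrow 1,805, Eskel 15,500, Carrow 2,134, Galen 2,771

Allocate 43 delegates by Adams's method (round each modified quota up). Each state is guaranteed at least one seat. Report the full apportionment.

Standard divisor 26580/43 ≈ 618.14; standard quotas: Dorne 3.970, Harke 3.100, Farrow 2.920, Eskel 25.075, Carrow 3.452, Galen 4.483.
Rounding up gives 4, 4, 3, 26, 4, 5 = 46 seats, so the divisor must be adjusted.
With modified divisor 660: modified quotas Dorne 3.718, Harke 2.903, Farrow 2.735, Eskel 23.485, Carrow 3.233, Galen 4.198.
Rounding up: Dorne 4, Harke 3, Farrow 3, Eskel 24, Carrow 4, Galen 5 (total 43).

Dorne 4, Harke 3, Farrow 3, Eskel 24, Carrow 4, Galen 5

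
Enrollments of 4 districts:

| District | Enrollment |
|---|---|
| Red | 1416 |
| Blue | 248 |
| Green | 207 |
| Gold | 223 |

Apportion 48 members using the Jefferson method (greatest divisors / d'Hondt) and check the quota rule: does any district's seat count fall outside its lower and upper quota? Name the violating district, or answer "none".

Standard quotas: Red 32.458, Blue 5.685, Green 4.745, Gold 5.112.
Jefferson allocation: Red 34, Blue 5, Green 4, Gold 5.
Red has quota 32.458 (lower 32, upper 33) but receives 34 — outside the quota interval.

Red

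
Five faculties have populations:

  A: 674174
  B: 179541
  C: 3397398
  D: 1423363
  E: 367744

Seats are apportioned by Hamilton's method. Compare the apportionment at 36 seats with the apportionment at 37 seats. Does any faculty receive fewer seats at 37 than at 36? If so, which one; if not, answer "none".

none

At 36 seats: A 4, B 1, C 20, D 9, E 2.
At 37 seats: A 4, B 1, C 21, D 9, E 2.
No faculty's allocation decreased.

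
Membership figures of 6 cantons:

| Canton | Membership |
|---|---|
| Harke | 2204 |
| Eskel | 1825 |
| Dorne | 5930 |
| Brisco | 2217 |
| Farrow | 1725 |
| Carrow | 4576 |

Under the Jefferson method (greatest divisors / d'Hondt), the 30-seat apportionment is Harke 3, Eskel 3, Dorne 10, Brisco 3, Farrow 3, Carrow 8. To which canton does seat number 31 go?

Priority for the next seat is population ÷ (current seats + 1).
Priorities: Harke 551.000, Eskel 456.250, Dorne 539.091, Brisco 554.250, Farrow 431.250, Carrow 508.444.
Highest priority: Brisco.

Brisco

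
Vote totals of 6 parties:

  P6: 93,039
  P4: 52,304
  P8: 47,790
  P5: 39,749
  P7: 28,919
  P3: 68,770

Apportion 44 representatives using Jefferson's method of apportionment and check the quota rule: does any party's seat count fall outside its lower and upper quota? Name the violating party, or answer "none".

none

Standard quotas: P6 12.384, P4 6.962, P8 6.361, P5 5.291, P7 3.849, P3 9.153.
Jefferson allocation: P6 13, P4 7, P8 6, P5 5, P7 4, P3 9.
Every allocation lies between the lower and upper quota.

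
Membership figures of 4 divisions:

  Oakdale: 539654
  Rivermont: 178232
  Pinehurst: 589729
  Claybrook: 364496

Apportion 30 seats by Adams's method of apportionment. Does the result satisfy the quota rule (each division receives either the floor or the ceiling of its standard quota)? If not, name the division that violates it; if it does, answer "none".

none

Standard quotas: Oakdale 9.682, Rivermont 3.198, Pinehurst 10.581, Claybrook 6.540.
Adams allocation: Oakdale 10, Rivermont 3, Pinehurst 10, Claybrook 7.
Every allocation lies between the lower and upper quota.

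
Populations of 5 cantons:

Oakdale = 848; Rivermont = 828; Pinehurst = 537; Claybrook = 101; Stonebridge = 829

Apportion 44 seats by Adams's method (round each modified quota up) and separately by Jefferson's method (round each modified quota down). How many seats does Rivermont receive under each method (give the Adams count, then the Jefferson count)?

11 and 12

Adams: Oakdale 12, Rivermont 11, Pinehurst 8, Claybrook 2, Stonebridge 11.
Jefferson: Oakdale 12, Rivermont 12, Pinehurst 7, Claybrook 1, Stonebridge 12.
Rivermont gets 11 under Adams and 12 under Jefferson.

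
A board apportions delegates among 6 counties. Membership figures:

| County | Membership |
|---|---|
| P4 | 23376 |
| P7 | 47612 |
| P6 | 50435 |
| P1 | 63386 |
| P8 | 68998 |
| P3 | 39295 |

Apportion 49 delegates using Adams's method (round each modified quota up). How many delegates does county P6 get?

8

Standard divisor 293102/49 ≈ 5981.673; standard quotas: P4 3.908, P7 7.960, P6 8.432, P1 10.597, P8 11.535, P3 6.569.
Rounding up gives 4, 8, 9, 11, 12, 7 = 51 seats, so the divisor must be adjusted.
With modified divisor 6321: modified quotas P4 3.698, P7 7.532, P6 7.979, P1 10.028, P8 10.916, P3 6.217.
Rounding up: P4 4, P7 8, P6 8, P1 11, P8 11, P3 7 (total 49).
P6 receives 8.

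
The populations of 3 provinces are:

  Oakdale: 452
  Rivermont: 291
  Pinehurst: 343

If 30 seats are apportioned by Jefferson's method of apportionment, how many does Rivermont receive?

8

Standard divisor 1086/30 ≈ 36.2; standard quotas: Oakdale 12.486, Rivermont 8.039, Pinehurst 9.475.
Rounding down gives 12, 8, 9 = 29 seats, so the divisor must be adjusted.
With modified divisor 34.5: modified quotas Oakdale 13.101, Rivermont 8.435, Pinehurst 9.942.
Rounding down: Oakdale 13, Rivermont 8, Pinehurst 9 (total 30).
Rivermont receives 8.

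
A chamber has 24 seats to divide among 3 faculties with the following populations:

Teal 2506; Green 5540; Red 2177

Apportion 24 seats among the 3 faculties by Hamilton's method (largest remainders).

Standard divisor: 10223 ÷ 24 ≈ 425.958.
Standard quotas: Teal 5.8832, Green 13.0060, Red 5.1108.
Lower quotas: Teal 5, Green 13, Red 5 (sum 23, leaving 1 seat).
Remainders in descending order: Teal 0.8832, Red 0.1108, Green 0.0060.
Largest remainder: Teal receives the extra seat.

Teal: 6; Green: 13; Red: 5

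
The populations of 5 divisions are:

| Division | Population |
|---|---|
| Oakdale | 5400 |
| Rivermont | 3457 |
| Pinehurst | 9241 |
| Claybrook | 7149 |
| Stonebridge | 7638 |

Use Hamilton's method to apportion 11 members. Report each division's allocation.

Oakdale 2, Rivermont 1, Pinehurst 3, Claybrook 2, Stonebridge 3

Total 32885; standard divisor 32885/11 ≈ 2989.545.
Standard quotas: Oakdale 1.8063, Rivermont 1.1564, Pinehurst 3.0911, Claybrook 2.3913, Stonebridge 2.5549.
Lower quotas: Oakdale 1, Rivermont 1, Pinehurst 3, Claybrook 2, Stonebridge 2 (sum 9, leaving 2 seats).
Remainders in descending order: Oakdale 0.8063, Stonebridge 0.5549, Claybrook 0.3913, Rivermont 0.1564, Pinehurst 0.0911.
The surplus seats go to Oakdale, Stonebridge.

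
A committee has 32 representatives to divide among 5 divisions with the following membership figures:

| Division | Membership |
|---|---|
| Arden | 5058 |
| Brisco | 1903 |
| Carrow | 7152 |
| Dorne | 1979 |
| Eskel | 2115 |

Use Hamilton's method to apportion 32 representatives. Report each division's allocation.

The standard divisor is 18207/32 ≈ 568.969.
Standard quotas: Arden 8.8898, Brisco 3.3446, Carrow 12.5701, Dorne 3.4782, Eskel 3.7173.
Lower quotas: Arden 8, Brisco 3, Carrow 12, Dorne 3, Eskel 3 (sum 29, leaving 3 seats).
Remainders in descending order: Arden 0.8898, Eskel 0.7173, Carrow 0.5701, Dorne 0.4782, Brisco 0.3446.
Largest remainders: Arden, Eskel, Carrow receive the extra seats.

Arden 9, Brisco 3, Carrow 13, Dorne 3, Eskel 4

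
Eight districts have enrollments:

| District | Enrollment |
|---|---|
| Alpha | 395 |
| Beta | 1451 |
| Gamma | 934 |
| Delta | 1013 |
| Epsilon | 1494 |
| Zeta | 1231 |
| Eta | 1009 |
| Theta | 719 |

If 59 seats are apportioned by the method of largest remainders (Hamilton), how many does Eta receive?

7

Total 8246; standard divisor 8246/59 ≈ 139.763.
Standard quotas: Alpha 2.826, Beta 10.382, Gamma 6.683, Delta 7.248, Epsilon 10.690, Zeta 8.808, Eta 7.219, Theta 5.144.
Lower quotas: Alpha 2, Beta 10, Gamma 6, Delta 7, Epsilon 10, Zeta 8, Eta 7, Theta 5 (sum 55, leaving 4 seats).
Remainders in descending order: Alpha 0.826, Zeta 0.808, Epsilon 0.690, Gamma 0.683, Beta 0.382, Delta 0.248, Eta 0.219, Theta 0.144.
Largest remainders: Alpha, Zeta, Epsilon, Gamma receive the extra seats.
Eta receives 7.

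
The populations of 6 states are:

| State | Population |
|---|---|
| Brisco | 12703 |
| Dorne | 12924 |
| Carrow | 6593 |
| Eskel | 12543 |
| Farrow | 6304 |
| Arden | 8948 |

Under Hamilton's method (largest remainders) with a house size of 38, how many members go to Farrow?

4

Total 60015; standard divisor 60015/38 ≈ 1579.342.
Standard quotas: Brisco 8.0432, Dorne 8.1832, Carrow 4.1745, Eskel 7.9419, Farrow 3.9915, Arden 5.6657.
Lower quotas: Brisco 8, Dorne 8, Carrow 4, Eskel 7, Farrow 3, Arden 5 (sum 35, leaving 3 seats).
Remainders in descending order: Farrow 0.9915, Eskel 0.9419, Arden 0.6657, Dorne 0.1832, Carrow 0.1745, Brisco 0.0432.
The surplus seats go to Farrow, Eskel, Arden.
Farrow receives 4.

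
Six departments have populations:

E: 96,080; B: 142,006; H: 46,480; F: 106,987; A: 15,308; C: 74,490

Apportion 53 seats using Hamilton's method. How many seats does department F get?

Total 481351; standard divisor 481351/53 ≈ 9082.094.
Standard quotas: E 10.5791, B 15.6358, H 5.1178, F 11.7800, A 1.6855, C 8.2019.
Lower quotas: E 10, B 15, H 5, F 11, A 1, C 8 (sum 50, leaving 3 seats).
Remainders in descending order: F 0.7800, A 0.6855, B 0.6358, E 0.5791, C 0.2019, H 0.1178.
The surplus seats go to F, A, B.
F receives 12.

12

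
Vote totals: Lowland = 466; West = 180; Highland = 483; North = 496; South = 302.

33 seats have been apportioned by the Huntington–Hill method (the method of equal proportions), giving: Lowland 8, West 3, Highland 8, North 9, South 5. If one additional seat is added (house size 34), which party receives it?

Highland

Priority for the next seat is population ÷ (√(s·(s+1))).
Priorities: Lowland 54.919, West 51.962, Highland 56.922, North 52.283, South 55.137.
Highest priority: Highland.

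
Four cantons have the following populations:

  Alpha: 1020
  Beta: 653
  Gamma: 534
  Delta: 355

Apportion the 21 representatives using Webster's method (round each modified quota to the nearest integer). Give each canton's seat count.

Standard divisor 2562/21 ≈ 122; standard quotas: Alpha 8.361, Beta 5.352, Gamma 4.377, Delta 2.910.
Rounding to the nearest integer gives 8, 5, 4, 3 = 20 seats, so the divisor must be adjusted.
With modified divisor 119.4: modified quotas Alpha 8.543, Beta 5.469, Gamma 4.472, Delta 2.973.
Rounding to the nearest integer: Alpha 9, Beta 5, Gamma 4, Delta 3 (total 21).

Alpha 9; Beta 5; Gamma 4; Delta 3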